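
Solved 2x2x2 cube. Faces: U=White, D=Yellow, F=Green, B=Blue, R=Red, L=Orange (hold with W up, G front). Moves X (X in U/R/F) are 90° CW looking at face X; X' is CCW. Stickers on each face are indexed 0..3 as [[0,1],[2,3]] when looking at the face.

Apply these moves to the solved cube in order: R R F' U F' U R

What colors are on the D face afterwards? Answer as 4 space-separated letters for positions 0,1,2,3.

Answer: B G Y B

Derivation:
After move 1 (R): R=RRRR U=WGWG F=GYGY D=YBYB B=WBWB
After move 2 (R): R=RRRR U=WYWY F=GBGB D=YWYW B=GBGB
After move 3 (F'): F=BBGG U=WYRR R=WRYR D=OOYW L=OYOW
After move 4 (U): U=RWRY F=WRGG R=GBYR B=OYGB L=BBOW
After move 5 (F'): F=RGWG U=RWGY R=OBOR D=BWYW L=BYOR
After move 6 (U): U=GRYW F=OBWG R=OYOR B=BYGB L=RGOR
After move 7 (R): R=OORY U=GBYG F=OWWW D=BGYB B=WYRB
Query: D face = BGYB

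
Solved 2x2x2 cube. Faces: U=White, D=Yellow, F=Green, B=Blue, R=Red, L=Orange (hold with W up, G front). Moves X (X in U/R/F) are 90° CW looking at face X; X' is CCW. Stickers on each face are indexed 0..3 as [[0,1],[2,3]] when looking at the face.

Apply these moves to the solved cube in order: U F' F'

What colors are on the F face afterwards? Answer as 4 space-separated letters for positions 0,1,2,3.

After move 1 (U): U=WWWW F=RRGG R=BBRR B=OOBB L=GGOO
After move 2 (F'): F=RGRG U=WWBR R=YBYR D=GOYY L=GWOW
After move 3 (F'): F=GGRR U=WWYY R=OBGR D=WWYY L=GROB
Query: F face = GGRR

Answer: G G R R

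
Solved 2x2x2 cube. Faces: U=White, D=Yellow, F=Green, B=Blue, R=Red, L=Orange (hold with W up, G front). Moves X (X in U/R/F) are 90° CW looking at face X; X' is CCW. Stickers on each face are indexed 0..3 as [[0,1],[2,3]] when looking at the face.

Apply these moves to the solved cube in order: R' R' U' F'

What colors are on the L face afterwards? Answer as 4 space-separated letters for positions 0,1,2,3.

Answer: G W O W

Derivation:
After move 1 (R'): R=RRRR U=WBWB F=GWGW D=YGYG B=YBYB
After move 2 (R'): R=RRRR U=WYWY F=GBGB D=YWYW B=GBGB
After move 3 (U'): U=YYWW F=OOGB R=GBRR B=RRGB L=GBOO
After move 4 (F'): F=OBOG U=YYGR R=WBYR D=BOYW L=GWOW
Query: L face = GWOW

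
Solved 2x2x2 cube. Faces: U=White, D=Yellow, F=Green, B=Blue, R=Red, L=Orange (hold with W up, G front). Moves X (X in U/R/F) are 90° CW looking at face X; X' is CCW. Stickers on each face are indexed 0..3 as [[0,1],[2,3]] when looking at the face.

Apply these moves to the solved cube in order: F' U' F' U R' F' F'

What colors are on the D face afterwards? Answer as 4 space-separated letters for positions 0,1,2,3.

Answer: B Y Y G

Derivation:
After move 1 (F'): F=GGGG U=WWRR R=YRYR D=OOYY L=OWOW
After move 2 (U'): U=WRWR F=OWGG R=GGYR B=YRBB L=BBOW
After move 3 (F'): F=WGOG U=WRGY R=OGOR D=BWYY L=BROW
After move 4 (U): U=GWYR F=OGOG R=YROR B=BRBB L=WGOW
After move 5 (R'): R=RRYO U=GBYB F=OWOR D=BGYG B=YRWB
After move 6 (F'): F=WROO U=GBRY R=GRBO D=GWYG L=WBOY
After move 7 (F'): F=ROWO U=GBGB R=WRGO D=BYYG L=WYOR
Query: D face = BYYG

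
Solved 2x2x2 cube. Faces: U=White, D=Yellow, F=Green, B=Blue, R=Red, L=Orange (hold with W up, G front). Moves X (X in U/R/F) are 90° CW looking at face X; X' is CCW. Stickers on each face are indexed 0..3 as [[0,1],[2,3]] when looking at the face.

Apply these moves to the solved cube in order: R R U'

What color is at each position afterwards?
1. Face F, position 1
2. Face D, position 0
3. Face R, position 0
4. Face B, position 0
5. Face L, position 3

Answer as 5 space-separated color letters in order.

After move 1 (R): R=RRRR U=WGWG F=GYGY D=YBYB B=WBWB
After move 2 (R): R=RRRR U=WYWY F=GBGB D=YWYW B=GBGB
After move 3 (U'): U=YYWW F=OOGB R=GBRR B=RRGB L=GBOO
Query 1: F[1] = O
Query 2: D[0] = Y
Query 3: R[0] = G
Query 4: B[0] = R
Query 5: L[3] = O

Answer: O Y G R O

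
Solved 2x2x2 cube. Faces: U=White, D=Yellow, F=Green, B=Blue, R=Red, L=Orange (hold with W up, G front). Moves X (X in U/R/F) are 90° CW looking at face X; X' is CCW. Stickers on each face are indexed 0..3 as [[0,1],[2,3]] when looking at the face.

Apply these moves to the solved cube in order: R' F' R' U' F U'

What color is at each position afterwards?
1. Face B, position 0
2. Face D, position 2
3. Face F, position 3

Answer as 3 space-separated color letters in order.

After move 1 (R'): R=RRRR U=WBWB F=GWGW D=YGYG B=YBYB
After move 2 (F'): F=WWGG U=WBRR R=GRYR D=OOYG L=OBOW
After move 3 (R'): R=RRGY U=WYRY F=WBGR D=OWYG B=GBOB
After move 4 (U'): U=YYWR F=OBGR R=WBGY B=RROB L=GBOW
After move 5 (F): F=GORB U=YYWB R=WBRY D=GWYG L=GOOW
After move 6 (U'): U=YBYW F=GORB R=GORY B=WBOB L=RROW
Query 1: B[0] = W
Query 2: D[2] = Y
Query 3: F[3] = B

Answer: W Y B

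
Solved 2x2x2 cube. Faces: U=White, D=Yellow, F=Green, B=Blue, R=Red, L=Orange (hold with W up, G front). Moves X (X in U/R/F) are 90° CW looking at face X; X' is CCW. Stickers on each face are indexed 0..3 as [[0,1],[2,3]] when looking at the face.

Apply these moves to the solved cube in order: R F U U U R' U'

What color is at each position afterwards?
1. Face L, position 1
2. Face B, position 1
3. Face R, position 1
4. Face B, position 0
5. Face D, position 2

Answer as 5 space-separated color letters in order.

After move 1 (R): R=RRRR U=WGWG F=GYGY D=YBYB B=WBWB
After move 2 (F): F=GGYY U=WGOO R=WRGR D=RRYB L=OYOB
After move 3 (U): U=OWOG F=WRYY R=WBGR B=OYWB L=GGOB
After move 4 (U): U=OOGW F=WBYY R=OYGR B=GGWB L=WROB
After move 5 (U): U=GOWO F=OYYY R=GGGR B=WRWB L=WBOB
After move 6 (R'): R=GRGG U=GWWW F=OOYO D=RYYY B=BRRB
After move 7 (U'): U=WWGW F=WBYO R=OOGG B=GRRB L=BROB
Query 1: L[1] = R
Query 2: B[1] = R
Query 3: R[1] = O
Query 4: B[0] = G
Query 5: D[2] = Y

Answer: R R O G Y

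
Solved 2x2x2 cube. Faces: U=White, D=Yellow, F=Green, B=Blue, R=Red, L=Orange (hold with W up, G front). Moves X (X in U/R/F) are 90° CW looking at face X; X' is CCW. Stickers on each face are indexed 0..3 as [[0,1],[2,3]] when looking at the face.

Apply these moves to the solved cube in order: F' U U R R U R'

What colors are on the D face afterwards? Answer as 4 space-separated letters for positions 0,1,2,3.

Answer: O Y Y G

Derivation:
After move 1 (F'): F=GGGG U=WWRR R=YRYR D=OOYY L=OWOW
After move 2 (U): U=RWRW F=YRGG R=BBYR B=OWBB L=GGOW
After move 3 (U): U=RRWW F=BBGG R=OWYR B=GGBB L=YROW
After move 4 (R): R=YORW U=RBWG F=BOGY D=OBYG B=WGRB
After move 5 (R): R=RYWO U=ROWY F=BBGG D=ORYW B=GGBB
After move 6 (U): U=WRYO F=RYGG R=GGWO B=YRBB L=BBOW
After move 7 (R'): R=GOGW U=WBYY F=RRGO D=OYYG B=WRRB
Query: D face = OYYG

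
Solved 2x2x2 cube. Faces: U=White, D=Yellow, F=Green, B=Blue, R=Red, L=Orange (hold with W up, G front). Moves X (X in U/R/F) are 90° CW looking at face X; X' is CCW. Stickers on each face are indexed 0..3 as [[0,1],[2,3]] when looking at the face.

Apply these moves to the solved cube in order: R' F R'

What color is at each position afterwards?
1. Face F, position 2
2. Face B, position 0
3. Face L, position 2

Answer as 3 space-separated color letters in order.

After move 1 (R'): R=RRRR U=WBWB F=GWGW D=YGYG B=YBYB
After move 2 (F): F=GGWW U=WBOO R=WRBR D=RRYG L=OYOG
After move 3 (R'): R=RRWB U=WYOY F=GBWO D=RGYW B=GBRB
Query 1: F[2] = W
Query 2: B[0] = G
Query 3: L[2] = O

Answer: W G O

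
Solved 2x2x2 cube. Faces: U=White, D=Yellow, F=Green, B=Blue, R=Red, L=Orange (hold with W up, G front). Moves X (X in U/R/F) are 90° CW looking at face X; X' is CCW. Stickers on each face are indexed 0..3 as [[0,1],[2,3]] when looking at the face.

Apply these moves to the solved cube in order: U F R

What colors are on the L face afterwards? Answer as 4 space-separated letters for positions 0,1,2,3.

After move 1 (U): U=WWWW F=RRGG R=BBRR B=OOBB L=GGOO
After move 2 (F): F=GRGR U=WWOG R=WBWR D=RBYY L=GYOY
After move 3 (R): R=WWRB U=WROR F=GBGY D=RBYO B=GOWB
Query: L face = GYOY

Answer: G Y O Y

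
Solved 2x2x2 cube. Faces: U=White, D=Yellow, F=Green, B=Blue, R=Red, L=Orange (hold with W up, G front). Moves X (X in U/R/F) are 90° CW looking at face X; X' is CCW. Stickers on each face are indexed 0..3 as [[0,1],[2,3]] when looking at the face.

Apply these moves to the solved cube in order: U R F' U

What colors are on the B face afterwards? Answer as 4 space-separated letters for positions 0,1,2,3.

After move 1 (U): U=WWWW F=RRGG R=BBRR B=OOBB L=GGOO
After move 2 (R): R=RBRB U=WRWG F=RYGY D=YBYO B=WOWB
After move 3 (F'): F=YYRG U=WRRR R=BBYB D=GOYO L=GGOW
After move 4 (U): U=RWRR F=BBRG R=WOYB B=GGWB L=YYOW
Query: B face = GGWB

Answer: G G W B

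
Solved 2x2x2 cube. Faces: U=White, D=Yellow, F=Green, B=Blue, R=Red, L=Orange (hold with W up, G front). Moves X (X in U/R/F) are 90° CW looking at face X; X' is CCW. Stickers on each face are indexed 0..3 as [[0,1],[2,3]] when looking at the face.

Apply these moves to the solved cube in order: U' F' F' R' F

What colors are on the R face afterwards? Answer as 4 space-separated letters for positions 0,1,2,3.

Answer: Y R R B

Derivation:
After move 1 (U'): U=WWWW F=OOGG R=GGRR B=RRBB L=BBOO
After move 2 (F'): F=OGOG U=WWGR R=YGYR D=BOYY L=BWOW
After move 3 (F'): F=GGOO U=WWYY R=OGBR D=WWYY L=BROG
After move 4 (R'): R=GROB U=WBYR F=GWOY D=WGYO B=YRWB
After move 5 (F): F=OGYW U=WBGR R=YRRB D=OGYO L=BWOG
Query: R face = YRRB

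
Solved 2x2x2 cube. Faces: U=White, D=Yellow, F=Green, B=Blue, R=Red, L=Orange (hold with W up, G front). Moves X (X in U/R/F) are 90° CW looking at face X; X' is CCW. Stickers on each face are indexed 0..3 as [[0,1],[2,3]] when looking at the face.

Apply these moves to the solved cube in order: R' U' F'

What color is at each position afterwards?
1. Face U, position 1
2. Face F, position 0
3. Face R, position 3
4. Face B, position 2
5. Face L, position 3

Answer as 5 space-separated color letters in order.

After move 1 (R'): R=RRRR U=WBWB F=GWGW D=YGYG B=YBYB
After move 2 (U'): U=BBWW F=OOGW R=GWRR B=RRYB L=YBOO
After move 3 (F'): F=OWOG U=BBGR R=GWYR D=BOYG L=YWOW
Query 1: U[1] = B
Query 2: F[0] = O
Query 3: R[3] = R
Query 4: B[2] = Y
Query 5: L[3] = W

Answer: B O R Y W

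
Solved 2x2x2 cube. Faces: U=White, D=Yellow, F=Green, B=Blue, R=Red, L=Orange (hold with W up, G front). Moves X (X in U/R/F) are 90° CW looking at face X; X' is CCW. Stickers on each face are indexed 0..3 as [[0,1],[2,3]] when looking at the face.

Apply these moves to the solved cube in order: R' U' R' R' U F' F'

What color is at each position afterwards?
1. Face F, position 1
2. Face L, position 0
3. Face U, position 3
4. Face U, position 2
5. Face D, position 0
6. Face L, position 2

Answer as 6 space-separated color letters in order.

After move 1 (R'): R=RRRR U=WBWB F=GWGW D=YGYG B=YBYB
After move 2 (U'): U=BBWW F=OOGW R=GWRR B=RRYB L=YBOO
After move 3 (R'): R=WRGR U=BYWR F=OBGW D=YOYW B=GRGB
After move 4 (R'): R=RRWG U=BGWG F=OYGR D=YBYW B=WROB
After move 5 (U): U=WBGG F=RRGR R=WRWG B=YBOB L=OYOO
After move 6 (F'): F=RRRG U=WBWW R=BRYG D=YOYW L=OGOG
After move 7 (F'): F=RGRR U=WBBY R=ORYG D=GGYW L=OWOW
Query 1: F[1] = G
Query 2: L[0] = O
Query 3: U[3] = Y
Query 4: U[2] = B
Query 5: D[0] = G
Query 6: L[2] = O

Answer: G O Y B G O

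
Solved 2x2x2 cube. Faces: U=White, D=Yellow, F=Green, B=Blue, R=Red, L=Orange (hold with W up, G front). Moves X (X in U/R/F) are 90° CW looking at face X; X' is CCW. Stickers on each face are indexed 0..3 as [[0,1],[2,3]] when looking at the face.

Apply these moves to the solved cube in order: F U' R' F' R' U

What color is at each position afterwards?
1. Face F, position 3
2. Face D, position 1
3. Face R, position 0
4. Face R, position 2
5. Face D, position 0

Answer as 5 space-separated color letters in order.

After move 1 (F): F=GGGG U=WWOO R=WRWR D=RRYY L=OYOY
After move 2 (U'): U=WOWO F=OYGG R=GGWR B=WRBB L=BBOY
After move 3 (R'): R=GRGW U=WBWW F=OOGO D=RYYG B=YRRB
After move 4 (F'): F=OOOG U=WBGG R=YRRW D=BYYG L=BWOW
After move 5 (R'): R=RWYR U=WRGY F=OBOG D=BOYG B=GRYB
After move 6 (U): U=GWYR F=RWOG R=GRYR B=BWYB L=OBOW
Query 1: F[3] = G
Query 2: D[1] = O
Query 3: R[0] = G
Query 4: R[2] = Y
Query 5: D[0] = B

Answer: G O G Y B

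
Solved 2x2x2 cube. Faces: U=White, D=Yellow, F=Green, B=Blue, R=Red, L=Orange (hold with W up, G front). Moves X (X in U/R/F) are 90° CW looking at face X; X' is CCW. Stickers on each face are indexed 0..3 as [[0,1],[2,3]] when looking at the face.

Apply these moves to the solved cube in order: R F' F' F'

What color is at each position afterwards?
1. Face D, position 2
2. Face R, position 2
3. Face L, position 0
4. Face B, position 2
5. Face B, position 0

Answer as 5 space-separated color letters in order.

Answer: Y G O W W

Derivation:
After move 1 (R): R=RRRR U=WGWG F=GYGY D=YBYB B=WBWB
After move 2 (F'): F=YYGG U=WGRR R=BRYR D=OOYB L=OGOW
After move 3 (F'): F=YGYG U=WGBY R=OROR D=GWYB L=OROR
After move 4 (F'): F=GGYY U=WGOO R=WRGR D=RRYB L=OYOB
Query 1: D[2] = Y
Query 2: R[2] = G
Query 3: L[0] = O
Query 4: B[2] = W
Query 5: B[0] = W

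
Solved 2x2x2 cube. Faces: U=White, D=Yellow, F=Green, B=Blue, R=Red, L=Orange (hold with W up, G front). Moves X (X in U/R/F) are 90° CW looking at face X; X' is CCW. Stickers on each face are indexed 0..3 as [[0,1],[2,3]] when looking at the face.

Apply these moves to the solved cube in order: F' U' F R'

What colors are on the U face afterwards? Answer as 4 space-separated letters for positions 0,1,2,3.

After move 1 (F'): F=GGGG U=WWRR R=YRYR D=OOYY L=OWOW
After move 2 (U'): U=WRWR F=OWGG R=GGYR B=YRBB L=BBOW
After move 3 (F): F=GOGW U=WRWB R=WGRR D=YGYY L=BOOO
After move 4 (R'): R=GRWR U=WBWY F=GRGB D=YOYW B=YRGB
Query: U face = WBWY

Answer: W B W Y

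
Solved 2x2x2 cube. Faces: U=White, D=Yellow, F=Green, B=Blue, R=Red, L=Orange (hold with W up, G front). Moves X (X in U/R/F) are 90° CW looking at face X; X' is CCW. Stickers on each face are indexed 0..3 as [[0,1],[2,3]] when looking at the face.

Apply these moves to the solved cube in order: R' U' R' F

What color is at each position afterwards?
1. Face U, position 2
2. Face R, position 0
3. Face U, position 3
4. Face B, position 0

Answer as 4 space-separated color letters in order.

Answer: O W B G

Derivation:
After move 1 (R'): R=RRRR U=WBWB F=GWGW D=YGYG B=YBYB
After move 2 (U'): U=BBWW F=OOGW R=GWRR B=RRYB L=YBOO
After move 3 (R'): R=WRGR U=BYWR F=OBGW D=YOYW B=GRGB
After move 4 (F): F=GOWB U=BYOB R=WRRR D=GWYW L=YYOO
Query 1: U[2] = O
Query 2: R[0] = W
Query 3: U[3] = B
Query 4: B[0] = G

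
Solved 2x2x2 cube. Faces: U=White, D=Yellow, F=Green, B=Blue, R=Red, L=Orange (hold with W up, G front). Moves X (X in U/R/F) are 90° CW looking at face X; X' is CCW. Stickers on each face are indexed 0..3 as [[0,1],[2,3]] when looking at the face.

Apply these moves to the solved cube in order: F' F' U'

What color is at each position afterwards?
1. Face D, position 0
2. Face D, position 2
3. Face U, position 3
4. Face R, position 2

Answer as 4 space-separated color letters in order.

Answer: W Y Y O

Derivation:
After move 1 (F'): F=GGGG U=WWRR R=YRYR D=OOYY L=OWOW
After move 2 (F'): F=GGGG U=WWYY R=OROR D=WWYY L=OROR
After move 3 (U'): U=WYWY F=ORGG R=GGOR B=ORBB L=BBOR
Query 1: D[0] = W
Query 2: D[2] = Y
Query 3: U[3] = Y
Query 4: R[2] = O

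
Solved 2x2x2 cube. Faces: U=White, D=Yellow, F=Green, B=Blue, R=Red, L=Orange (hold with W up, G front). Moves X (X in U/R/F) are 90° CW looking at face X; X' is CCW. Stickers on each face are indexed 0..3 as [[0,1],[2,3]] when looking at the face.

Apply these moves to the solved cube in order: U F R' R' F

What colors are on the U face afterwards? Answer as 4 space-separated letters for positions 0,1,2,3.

Answer: W B Y Y

Derivation:
After move 1 (U): U=WWWW F=RRGG R=BBRR B=OOBB L=GGOO
After move 2 (F): F=GRGR U=WWOG R=WBWR D=RBYY L=GYOY
After move 3 (R'): R=BRWW U=WBOO F=GWGG D=RRYR B=YOBB
After move 4 (R'): R=RWBW U=WBOY F=GBGO D=RWYG B=RORB
After move 5 (F): F=GGOB U=WBYY R=OWYW D=BRYG L=GROW
Query: U face = WBYY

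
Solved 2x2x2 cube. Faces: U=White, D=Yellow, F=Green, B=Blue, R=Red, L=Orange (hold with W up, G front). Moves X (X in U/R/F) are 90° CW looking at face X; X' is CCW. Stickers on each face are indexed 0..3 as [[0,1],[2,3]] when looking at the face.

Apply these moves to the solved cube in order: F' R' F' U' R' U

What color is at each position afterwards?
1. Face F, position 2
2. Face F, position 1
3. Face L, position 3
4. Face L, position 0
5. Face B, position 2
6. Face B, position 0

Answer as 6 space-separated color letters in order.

Answer: G Y R O W Y

Derivation:
After move 1 (F'): F=GGGG U=WWRR R=YRYR D=OOYY L=OWOW
After move 2 (R'): R=RRYY U=WBRB F=GWGR D=OGYG B=YBOB
After move 3 (F'): F=WRGG U=WBRY R=GROY D=WWYG L=OBOR
After move 4 (U'): U=BYWR F=OBGG R=WROY B=GROB L=YBOR
After move 5 (R'): R=RYWO U=BOWG F=OYGR D=WBYG B=GRWB
After move 6 (U): U=WBGO F=RYGR R=GRWO B=YBWB L=OYOR
Query 1: F[2] = G
Query 2: F[1] = Y
Query 3: L[3] = R
Query 4: L[0] = O
Query 5: B[2] = W
Query 6: B[0] = Y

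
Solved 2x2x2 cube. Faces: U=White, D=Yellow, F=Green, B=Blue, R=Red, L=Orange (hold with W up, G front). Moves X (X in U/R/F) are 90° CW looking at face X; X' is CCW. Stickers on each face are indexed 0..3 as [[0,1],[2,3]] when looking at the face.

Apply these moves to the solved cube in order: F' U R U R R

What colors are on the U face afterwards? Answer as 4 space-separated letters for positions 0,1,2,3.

Answer: R B G O

Derivation:
After move 1 (F'): F=GGGG U=WWRR R=YRYR D=OOYY L=OWOW
After move 2 (U): U=RWRW F=YRGG R=BBYR B=OWBB L=GGOW
After move 3 (R): R=YBRB U=RRRG F=YOGY D=OBYO B=WWWB
After move 4 (U): U=RRGR F=YBGY R=WWRB B=GGWB L=YOOW
After move 5 (R): R=RWBW U=RBGY F=YBGO D=OWYG B=RGRB
After move 6 (R): R=BRWW U=RBGO F=YWGG D=ORYR B=YGBB
Query: U face = RBGO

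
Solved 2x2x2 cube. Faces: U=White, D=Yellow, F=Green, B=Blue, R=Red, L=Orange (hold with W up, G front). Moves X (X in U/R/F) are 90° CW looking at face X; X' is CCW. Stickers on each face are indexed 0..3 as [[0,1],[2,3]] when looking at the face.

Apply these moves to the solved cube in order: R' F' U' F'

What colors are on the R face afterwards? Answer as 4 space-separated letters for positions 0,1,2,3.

After move 1 (R'): R=RRRR U=WBWB F=GWGW D=YGYG B=YBYB
After move 2 (F'): F=WWGG U=WBRR R=GRYR D=OOYG L=OBOW
After move 3 (U'): U=BRWR F=OBGG R=WWYR B=GRYB L=YBOW
After move 4 (F'): F=BGOG U=BRWY R=OWOR D=BWYG L=YROW
Query: R face = OWOR

Answer: O W O R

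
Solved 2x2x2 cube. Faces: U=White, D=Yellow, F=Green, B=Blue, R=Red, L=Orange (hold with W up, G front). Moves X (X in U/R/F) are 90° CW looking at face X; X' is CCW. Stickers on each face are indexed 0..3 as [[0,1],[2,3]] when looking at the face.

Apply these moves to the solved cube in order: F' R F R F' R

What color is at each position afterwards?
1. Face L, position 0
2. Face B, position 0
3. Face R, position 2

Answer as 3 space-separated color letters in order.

After move 1 (F'): F=GGGG U=WWRR R=YRYR D=OOYY L=OWOW
After move 2 (R): R=YYRR U=WGRG F=GOGY D=OBYB B=RBWB
After move 3 (F): F=GGYO U=WGWW R=RYGR D=RYYB L=OOOB
After move 4 (R): R=GRRY U=WGWO F=GYYB D=RWYR B=WBGB
After move 5 (F'): F=YBGY U=WGGR R=WRRY D=OBYR L=OOOW
After move 6 (R): R=RWYR U=WBGY F=YBGR D=OGYW B=RBGB
Query 1: L[0] = O
Query 2: B[0] = R
Query 3: R[2] = Y

Answer: O R Y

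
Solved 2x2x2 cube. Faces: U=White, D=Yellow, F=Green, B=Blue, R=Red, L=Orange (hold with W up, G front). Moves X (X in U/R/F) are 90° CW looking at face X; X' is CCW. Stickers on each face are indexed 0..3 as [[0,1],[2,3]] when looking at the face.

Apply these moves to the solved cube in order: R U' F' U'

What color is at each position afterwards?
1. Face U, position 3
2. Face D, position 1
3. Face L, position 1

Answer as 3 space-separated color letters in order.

Answer: G O R

Derivation:
After move 1 (R): R=RRRR U=WGWG F=GYGY D=YBYB B=WBWB
After move 2 (U'): U=GGWW F=OOGY R=GYRR B=RRWB L=WBOO
After move 3 (F'): F=OYOG U=GGGR R=BYYR D=BOYB L=WWOW
After move 4 (U'): U=GRGG F=WWOG R=OYYR B=BYWB L=RROW
Query 1: U[3] = G
Query 2: D[1] = O
Query 3: L[1] = R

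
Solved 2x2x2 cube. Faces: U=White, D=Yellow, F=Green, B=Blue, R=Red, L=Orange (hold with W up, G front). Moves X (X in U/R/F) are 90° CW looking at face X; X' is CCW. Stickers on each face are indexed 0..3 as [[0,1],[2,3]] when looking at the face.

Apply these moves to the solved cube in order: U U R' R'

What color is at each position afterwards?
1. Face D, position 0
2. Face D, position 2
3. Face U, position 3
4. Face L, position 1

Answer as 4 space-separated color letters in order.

Answer: Y Y Y R

Derivation:
After move 1 (U): U=WWWW F=RRGG R=BBRR B=OOBB L=GGOO
After move 2 (U): U=WWWW F=BBGG R=OORR B=GGBB L=RROO
After move 3 (R'): R=OROR U=WBWG F=BWGW D=YBYG B=YGYB
After move 4 (R'): R=RROO U=WYWY F=BBGG D=YWYW B=GGBB
Query 1: D[0] = Y
Query 2: D[2] = Y
Query 3: U[3] = Y
Query 4: L[1] = R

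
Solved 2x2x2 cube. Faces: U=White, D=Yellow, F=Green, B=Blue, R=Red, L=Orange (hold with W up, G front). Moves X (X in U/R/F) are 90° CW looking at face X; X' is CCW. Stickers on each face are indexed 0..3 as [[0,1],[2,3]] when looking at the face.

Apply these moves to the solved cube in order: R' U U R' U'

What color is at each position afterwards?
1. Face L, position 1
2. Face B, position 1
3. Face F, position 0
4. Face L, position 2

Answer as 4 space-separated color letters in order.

After move 1 (R'): R=RRRR U=WBWB F=GWGW D=YGYG B=YBYB
After move 2 (U): U=WWBB F=RRGW R=YBRR B=OOYB L=GWOO
After move 3 (U): U=BWBW F=YBGW R=OORR B=GWYB L=RROO
After move 4 (R'): R=OROR U=BYBG F=YWGW D=YBYW B=GWGB
After move 5 (U'): U=YGBB F=RRGW R=YWOR B=ORGB L=GWOO
Query 1: L[1] = W
Query 2: B[1] = R
Query 3: F[0] = R
Query 4: L[2] = O

Answer: W R R O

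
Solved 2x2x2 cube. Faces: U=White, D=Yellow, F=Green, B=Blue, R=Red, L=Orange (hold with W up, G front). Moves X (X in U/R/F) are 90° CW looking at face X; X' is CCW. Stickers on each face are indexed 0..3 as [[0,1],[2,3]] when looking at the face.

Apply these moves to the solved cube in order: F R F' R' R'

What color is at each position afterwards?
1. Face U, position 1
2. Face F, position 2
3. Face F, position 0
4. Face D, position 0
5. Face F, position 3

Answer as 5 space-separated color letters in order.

After move 1 (F): F=GGGG U=WWOO R=WRWR D=RRYY L=OYOY
After move 2 (R): R=WWRR U=WGOG F=GRGY D=RBYB B=OBWB
After move 3 (F'): F=RYGG U=WGWR R=BWRR D=YYYB L=OGOO
After move 4 (R'): R=WRBR U=WWWO F=RGGR D=YYYG B=BBYB
After move 5 (R'): R=RRWB U=WYWB F=RWGO D=YGYR B=GBYB
Query 1: U[1] = Y
Query 2: F[2] = G
Query 3: F[0] = R
Query 4: D[0] = Y
Query 5: F[3] = O

Answer: Y G R Y O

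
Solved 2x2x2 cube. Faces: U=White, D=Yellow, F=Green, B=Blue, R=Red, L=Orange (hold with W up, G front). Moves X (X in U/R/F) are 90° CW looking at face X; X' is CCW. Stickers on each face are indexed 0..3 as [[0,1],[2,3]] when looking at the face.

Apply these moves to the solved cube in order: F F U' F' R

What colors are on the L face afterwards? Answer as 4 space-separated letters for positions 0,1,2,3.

Answer: B Y O W

Derivation:
After move 1 (F): F=GGGG U=WWOO R=WRWR D=RRYY L=OYOY
After move 2 (F): F=GGGG U=WWYY R=OROR D=WWYY L=OROR
After move 3 (U'): U=WYWY F=ORGG R=GGOR B=ORBB L=BBOR
After move 4 (F'): F=RGOG U=WYGO R=WGWR D=BRYY L=BYOW
After move 5 (R): R=WWRG U=WGGG F=RROY D=BBYO B=ORYB
Query: L face = BYOW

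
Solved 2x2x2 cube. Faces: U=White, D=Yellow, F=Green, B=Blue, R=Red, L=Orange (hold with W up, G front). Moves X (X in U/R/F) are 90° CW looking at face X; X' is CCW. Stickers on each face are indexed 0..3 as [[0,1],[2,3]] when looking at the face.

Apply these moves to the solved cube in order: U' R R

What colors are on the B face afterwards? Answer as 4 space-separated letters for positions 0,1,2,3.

Answer: G R O B

Derivation:
After move 1 (U'): U=WWWW F=OOGG R=GGRR B=RRBB L=BBOO
After move 2 (R): R=RGRG U=WOWG F=OYGY D=YBYR B=WRWB
After move 3 (R): R=RRGG U=WYWY F=OBGR D=YWYW B=GROB
Query: B face = GROB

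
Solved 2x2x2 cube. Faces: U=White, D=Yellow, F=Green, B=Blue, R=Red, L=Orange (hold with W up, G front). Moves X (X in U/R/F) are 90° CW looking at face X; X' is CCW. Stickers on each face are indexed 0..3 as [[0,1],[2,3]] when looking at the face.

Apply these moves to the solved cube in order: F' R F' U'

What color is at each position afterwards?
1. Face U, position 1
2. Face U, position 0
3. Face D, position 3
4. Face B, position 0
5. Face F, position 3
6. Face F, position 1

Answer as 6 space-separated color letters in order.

Answer: R G B B G G

Derivation:
After move 1 (F'): F=GGGG U=WWRR R=YRYR D=OOYY L=OWOW
After move 2 (R): R=YYRR U=WGRG F=GOGY D=OBYB B=RBWB
After move 3 (F'): F=OYGG U=WGYR R=BYOR D=WWYB L=OGOR
After move 4 (U'): U=GRWY F=OGGG R=OYOR B=BYWB L=RBOR
Query 1: U[1] = R
Query 2: U[0] = G
Query 3: D[3] = B
Query 4: B[0] = B
Query 5: F[3] = G
Query 6: F[1] = G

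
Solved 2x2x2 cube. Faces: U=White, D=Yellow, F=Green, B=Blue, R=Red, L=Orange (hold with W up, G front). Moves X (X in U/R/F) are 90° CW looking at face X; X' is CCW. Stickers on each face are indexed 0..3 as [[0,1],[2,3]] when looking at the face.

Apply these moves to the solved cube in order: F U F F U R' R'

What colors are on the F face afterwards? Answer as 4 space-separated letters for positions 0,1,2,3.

After move 1 (F): F=GGGG U=WWOO R=WRWR D=RRYY L=OYOY
After move 2 (U): U=OWOW F=WRGG R=BBWR B=OYBB L=GGOY
After move 3 (F): F=GWGR U=OWYG R=OBWR D=WBYY L=GROR
After move 4 (F): F=GGRW U=OWRR R=YBGR D=WOYY L=GWOB
After move 5 (U): U=RORW F=YBRW R=OYGR B=GWBB L=GGOB
After move 6 (R'): R=YROG U=RBRG F=YORW D=WBYW B=YWOB
After move 7 (R'): R=RGYO U=RORY F=YBRG D=WOYW B=WWBB
Query: F face = YBRG

Answer: Y B R G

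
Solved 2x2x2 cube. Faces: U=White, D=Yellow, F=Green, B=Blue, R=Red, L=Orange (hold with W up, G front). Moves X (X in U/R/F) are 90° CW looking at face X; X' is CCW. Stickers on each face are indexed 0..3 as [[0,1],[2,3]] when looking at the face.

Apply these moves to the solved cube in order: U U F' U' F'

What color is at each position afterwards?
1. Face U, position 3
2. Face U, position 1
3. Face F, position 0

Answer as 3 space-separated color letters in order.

After move 1 (U): U=WWWW F=RRGG R=BBRR B=OOBB L=GGOO
After move 2 (U): U=WWWW F=BBGG R=OORR B=GGBB L=RROO
After move 3 (F'): F=BGBG U=WWOR R=YOYR D=ROYY L=RWOW
After move 4 (U'): U=WRWO F=RWBG R=BGYR B=YOBB L=GGOW
After move 5 (F'): F=WGRB U=WRBY R=OGRR D=GWYY L=GOOW
Query 1: U[3] = Y
Query 2: U[1] = R
Query 3: F[0] = W

Answer: Y R W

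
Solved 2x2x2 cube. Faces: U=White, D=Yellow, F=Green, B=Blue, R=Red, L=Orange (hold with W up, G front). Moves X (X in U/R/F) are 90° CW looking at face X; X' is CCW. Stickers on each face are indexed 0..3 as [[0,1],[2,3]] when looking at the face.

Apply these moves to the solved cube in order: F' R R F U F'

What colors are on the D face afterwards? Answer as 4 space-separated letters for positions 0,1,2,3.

After move 1 (F'): F=GGGG U=WWRR R=YRYR D=OOYY L=OWOW
After move 2 (R): R=YYRR U=WGRG F=GOGY D=OBYB B=RBWB
After move 3 (R): R=RYRY U=WORY F=GBGB D=OWYR B=GBGB
After move 4 (F): F=GGBB U=WOWW R=RYYY D=RRYR L=OOOW
After move 5 (U): U=WWWO F=RYBB R=GBYY B=OOGB L=GGOW
After move 6 (F'): F=YBRB U=WWGY R=RBRY D=GWYR L=GOOW
Query: D face = GWYR

Answer: G W Y R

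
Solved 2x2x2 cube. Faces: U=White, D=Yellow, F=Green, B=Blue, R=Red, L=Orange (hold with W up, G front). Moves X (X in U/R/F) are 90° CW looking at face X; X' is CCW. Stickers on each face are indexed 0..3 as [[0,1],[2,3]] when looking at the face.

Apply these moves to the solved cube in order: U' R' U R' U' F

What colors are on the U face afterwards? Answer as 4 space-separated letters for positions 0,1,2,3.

Answer: Y B O B

Derivation:
After move 1 (U'): U=WWWW F=OOGG R=GGRR B=RRBB L=BBOO
After move 2 (R'): R=GRGR U=WBWR F=OWGW D=YOYG B=YRYB
After move 3 (U): U=WWRB F=GRGW R=YRGR B=BBYB L=OWOO
After move 4 (R'): R=RRYG U=WYRB F=GWGB D=YRYW B=GBOB
After move 5 (U'): U=YBWR F=OWGB R=GWYG B=RROB L=GBOO
After move 6 (F): F=GOBW U=YBOB R=WWRG D=YGYW L=GYOR
Query: U face = YBOB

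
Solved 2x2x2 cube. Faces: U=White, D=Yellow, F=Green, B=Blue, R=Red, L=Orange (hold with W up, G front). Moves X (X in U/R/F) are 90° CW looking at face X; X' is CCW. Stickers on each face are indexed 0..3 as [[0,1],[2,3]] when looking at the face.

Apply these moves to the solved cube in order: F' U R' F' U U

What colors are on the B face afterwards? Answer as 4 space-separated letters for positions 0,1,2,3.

Answer: W W O B

Derivation:
After move 1 (F'): F=GGGG U=WWRR R=YRYR D=OOYY L=OWOW
After move 2 (U): U=RWRW F=YRGG R=BBYR B=OWBB L=GGOW
After move 3 (R'): R=BRBY U=RBRO F=YWGW D=ORYG B=YWOB
After move 4 (F'): F=WWYG U=RBBB R=RROY D=GWYG L=GOOR
After move 5 (U): U=BRBB F=RRYG R=YWOY B=GOOB L=WWOR
After move 6 (U): U=BBBR F=YWYG R=GOOY B=WWOB L=RROR
Query: B face = WWOB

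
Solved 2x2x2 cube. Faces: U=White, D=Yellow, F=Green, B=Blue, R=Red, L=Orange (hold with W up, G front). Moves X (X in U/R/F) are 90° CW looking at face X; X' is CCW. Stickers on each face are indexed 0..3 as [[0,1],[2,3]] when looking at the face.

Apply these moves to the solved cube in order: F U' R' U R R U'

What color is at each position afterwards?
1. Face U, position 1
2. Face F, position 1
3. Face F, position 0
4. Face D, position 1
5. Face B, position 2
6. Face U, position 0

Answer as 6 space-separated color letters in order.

Answer: G O O W R Y

Derivation:
After move 1 (F): F=GGGG U=WWOO R=WRWR D=RRYY L=OYOY
After move 2 (U'): U=WOWO F=OYGG R=GGWR B=WRBB L=BBOY
After move 3 (R'): R=GRGW U=WBWW F=OOGO D=RYYG B=YRRB
After move 4 (U): U=WWWB F=GRGO R=YRGW B=BBRB L=OOOY
After move 5 (R): R=GYWR U=WRWO F=GYGG D=RRYB B=BBWB
After move 6 (R): R=WGRY U=WYWG F=GRGB D=RWYB B=OBRB
After move 7 (U'): U=YGWW F=OOGB R=GRRY B=WGRB L=OBOY
Query 1: U[1] = G
Query 2: F[1] = O
Query 3: F[0] = O
Query 4: D[1] = W
Query 5: B[2] = R
Query 6: U[0] = Y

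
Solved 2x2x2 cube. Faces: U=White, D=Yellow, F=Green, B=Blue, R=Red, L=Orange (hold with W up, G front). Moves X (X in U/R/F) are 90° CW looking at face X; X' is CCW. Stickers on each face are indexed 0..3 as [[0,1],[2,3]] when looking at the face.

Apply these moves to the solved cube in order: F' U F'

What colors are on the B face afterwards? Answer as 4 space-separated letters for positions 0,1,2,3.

After move 1 (F'): F=GGGG U=WWRR R=YRYR D=OOYY L=OWOW
After move 2 (U): U=RWRW F=YRGG R=BBYR B=OWBB L=GGOW
After move 3 (F'): F=RGYG U=RWBY R=OBOR D=GWYY L=GWOR
Query: B face = OWBB

Answer: O W B B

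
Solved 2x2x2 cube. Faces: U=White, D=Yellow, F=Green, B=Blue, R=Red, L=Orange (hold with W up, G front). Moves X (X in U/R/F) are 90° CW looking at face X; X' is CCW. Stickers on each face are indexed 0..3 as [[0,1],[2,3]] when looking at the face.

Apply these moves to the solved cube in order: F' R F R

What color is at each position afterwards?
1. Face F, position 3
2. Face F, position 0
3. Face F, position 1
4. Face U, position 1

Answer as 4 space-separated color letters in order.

Answer: B G Y G

Derivation:
After move 1 (F'): F=GGGG U=WWRR R=YRYR D=OOYY L=OWOW
After move 2 (R): R=YYRR U=WGRG F=GOGY D=OBYB B=RBWB
After move 3 (F): F=GGYO U=WGWW R=RYGR D=RYYB L=OOOB
After move 4 (R): R=GRRY U=WGWO F=GYYB D=RWYR B=WBGB
Query 1: F[3] = B
Query 2: F[0] = G
Query 3: F[1] = Y
Query 4: U[1] = G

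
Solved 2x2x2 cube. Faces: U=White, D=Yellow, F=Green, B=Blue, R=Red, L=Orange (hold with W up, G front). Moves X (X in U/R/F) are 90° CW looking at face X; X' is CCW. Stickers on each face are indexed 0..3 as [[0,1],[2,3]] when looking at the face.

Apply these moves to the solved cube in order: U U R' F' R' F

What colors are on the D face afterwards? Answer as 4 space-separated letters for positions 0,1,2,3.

After move 1 (U): U=WWWW F=RRGG R=BBRR B=OOBB L=GGOO
After move 2 (U): U=WWWW F=BBGG R=OORR B=GGBB L=RROO
After move 3 (R'): R=OROR U=WBWG F=BWGW D=YBYG B=YGYB
After move 4 (F'): F=WWBG U=WBOO R=BRYR D=ROYG L=RGOW
After move 5 (R'): R=RRBY U=WYOY F=WBBO D=RWYG B=GGOB
After move 6 (F): F=BWOB U=WYWG R=ORYY D=BRYG L=RROW
Query: D face = BRYG

Answer: B R Y G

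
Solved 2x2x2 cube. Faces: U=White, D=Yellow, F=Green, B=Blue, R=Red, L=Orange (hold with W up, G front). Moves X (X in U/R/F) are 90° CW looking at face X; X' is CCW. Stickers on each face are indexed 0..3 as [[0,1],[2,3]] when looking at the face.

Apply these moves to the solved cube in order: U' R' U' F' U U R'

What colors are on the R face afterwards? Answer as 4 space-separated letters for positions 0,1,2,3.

Answer: W R Y Y

Derivation:
After move 1 (U'): U=WWWW F=OOGG R=GGRR B=RRBB L=BBOO
After move 2 (R'): R=GRGR U=WBWR F=OWGW D=YOYG B=YRYB
After move 3 (U'): U=BRWW F=BBGW R=OWGR B=GRYB L=YROO
After move 4 (F'): F=BWBG U=BROG R=OWYR D=ROYG L=YWOW
After move 5 (U): U=OBGR F=OWBG R=GRYR B=YWYB L=BWOW
After move 6 (U): U=GORB F=GRBG R=YWYR B=BWYB L=OWOW
After move 7 (R'): R=WRYY U=GYRB F=GOBB D=RRYG B=GWOB
Query: R face = WRYY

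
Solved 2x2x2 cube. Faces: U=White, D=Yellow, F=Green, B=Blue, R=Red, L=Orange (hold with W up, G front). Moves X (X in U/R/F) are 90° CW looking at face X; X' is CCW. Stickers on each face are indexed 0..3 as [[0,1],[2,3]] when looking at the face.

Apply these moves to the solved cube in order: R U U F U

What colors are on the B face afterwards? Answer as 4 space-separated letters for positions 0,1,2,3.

Answer: R Y W B

Derivation:
After move 1 (R): R=RRRR U=WGWG F=GYGY D=YBYB B=WBWB
After move 2 (U): U=WWGG F=RRGY R=WBRR B=OOWB L=GYOO
After move 3 (U): U=GWGW F=WBGY R=OORR B=GYWB L=RROO
After move 4 (F): F=GWYB U=GWOR R=GOWR D=ROYB L=RYOB
After move 5 (U): U=OGRW F=GOYB R=GYWR B=RYWB L=GWOB
Query: B face = RYWB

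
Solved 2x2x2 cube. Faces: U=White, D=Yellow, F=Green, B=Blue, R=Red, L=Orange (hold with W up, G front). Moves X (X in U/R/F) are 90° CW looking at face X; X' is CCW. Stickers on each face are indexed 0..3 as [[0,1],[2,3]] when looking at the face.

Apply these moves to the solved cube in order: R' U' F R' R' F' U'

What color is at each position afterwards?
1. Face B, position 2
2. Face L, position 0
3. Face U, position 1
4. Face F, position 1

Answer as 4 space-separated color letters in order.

After move 1 (R'): R=RRRR U=WBWB F=GWGW D=YGYG B=YBYB
After move 2 (U'): U=BBWW F=OOGW R=GWRR B=RRYB L=YBOO
After move 3 (F): F=GOWO U=BBOB R=WWWR D=RGYG L=YYOG
After move 4 (R'): R=WRWW U=BYOR F=GBWB D=ROYO B=GRGB
After move 5 (R'): R=RWWW U=BGOG F=GYWR D=RBYB B=OROB
After move 6 (F'): F=YRGW U=BGRW R=BWRW D=YGYB L=YGOO
After move 7 (U'): U=GWBR F=YGGW R=YRRW B=BWOB L=OROO
Query 1: B[2] = O
Query 2: L[0] = O
Query 3: U[1] = W
Query 4: F[1] = G

Answer: O O W G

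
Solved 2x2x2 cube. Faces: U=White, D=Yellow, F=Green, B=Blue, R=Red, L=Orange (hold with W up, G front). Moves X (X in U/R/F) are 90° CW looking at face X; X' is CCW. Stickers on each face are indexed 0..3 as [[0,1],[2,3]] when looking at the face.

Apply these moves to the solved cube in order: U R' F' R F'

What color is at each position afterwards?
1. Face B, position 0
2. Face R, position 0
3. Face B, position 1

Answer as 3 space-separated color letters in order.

Answer: B Y O

Derivation:
After move 1 (U): U=WWWW F=RRGG R=BBRR B=OOBB L=GGOO
After move 2 (R'): R=BRBR U=WBWO F=RWGW D=YRYG B=YOYB
After move 3 (F'): F=WWRG U=WBBB R=RRYR D=GOYG L=GOOW
After move 4 (R): R=YRRR U=WWBG F=WORG D=GYYY B=BOBB
After move 5 (F'): F=OGWR U=WWYR R=YRGR D=OWYY L=GGOB
Query 1: B[0] = B
Query 2: R[0] = Y
Query 3: B[1] = O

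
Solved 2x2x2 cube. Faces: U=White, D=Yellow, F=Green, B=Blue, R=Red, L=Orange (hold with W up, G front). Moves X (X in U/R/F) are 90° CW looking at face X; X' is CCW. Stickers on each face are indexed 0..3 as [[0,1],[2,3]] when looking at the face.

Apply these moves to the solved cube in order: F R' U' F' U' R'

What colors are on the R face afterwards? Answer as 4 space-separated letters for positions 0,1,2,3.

After move 1 (F): F=GGGG U=WWOO R=WRWR D=RRYY L=OYOY
After move 2 (R'): R=RRWW U=WBOB F=GWGO D=RGYG B=YBRB
After move 3 (U'): U=BBWO F=OYGO R=GWWW B=RRRB L=YBOY
After move 4 (F'): F=YOOG U=BBGW R=GWRW D=BYYG L=YOOW
After move 5 (U'): U=BWBG F=YOOG R=YORW B=GWRB L=RROW
After move 6 (R'): R=OWYR U=BRBG F=YWOG D=BOYG B=GWYB
Query: R face = OWYR

Answer: O W Y R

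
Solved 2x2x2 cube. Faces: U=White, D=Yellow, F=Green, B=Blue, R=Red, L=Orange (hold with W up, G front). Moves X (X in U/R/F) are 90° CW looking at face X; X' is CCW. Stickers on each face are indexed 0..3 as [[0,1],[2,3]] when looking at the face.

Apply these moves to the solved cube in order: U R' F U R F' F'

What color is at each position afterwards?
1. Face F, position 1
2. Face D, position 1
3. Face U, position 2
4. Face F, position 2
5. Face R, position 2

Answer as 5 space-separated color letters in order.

Answer: W G Y B R

Derivation:
After move 1 (U): U=WWWW F=RRGG R=BBRR B=OOBB L=GGOO
After move 2 (R'): R=BRBR U=WBWO F=RWGW D=YRYG B=YOYB
After move 3 (F): F=GRWW U=WBOG R=WROR D=BBYG L=GYOR
After move 4 (U): U=OWGB F=WRWW R=YOOR B=GYYB L=GROR
After move 5 (R): R=OYRO U=ORGW F=WBWG D=BYYG B=BYWB
After move 6 (F'): F=BGWW U=OROR R=YYBO D=RRYG L=GWOG
After move 7 (F'): F=GWBW U=ORYB R=RYRO D=WGYG L=GROO
Query 1: F[1] = W
Query 2: D[1] = G
Query 3: U[2] = Y
Query 4: F[2] = B
Query 5: R[2] = R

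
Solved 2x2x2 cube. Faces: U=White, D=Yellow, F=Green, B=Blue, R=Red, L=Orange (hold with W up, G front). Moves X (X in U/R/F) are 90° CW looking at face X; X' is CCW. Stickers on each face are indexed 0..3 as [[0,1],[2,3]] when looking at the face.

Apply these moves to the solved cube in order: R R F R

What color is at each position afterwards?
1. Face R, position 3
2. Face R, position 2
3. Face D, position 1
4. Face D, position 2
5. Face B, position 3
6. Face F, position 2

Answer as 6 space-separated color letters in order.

Answer: R R G Y B B

Derivation:
After move 1 (R): R=RRRR U=WGWG F=GYGY D=YBYB B=WBWB
After move 2 (R): R=RRRR U=WYWY F=GBGB D=YWYW B=GBGB
After move 3 (F): F=GGBB U=WYOO R=WRYR D=RRYW L=OYOW
After move 4 (R): R=YWRR U=WGOB F=GRBW D=RGYG B=OBYB
Query 1: R[3] = R
Query 2: R[2] = R
Query 3: D[1] = G
Query 4: D[2] = Y
Query 5: B[3] = B
Query 6: F[2] = B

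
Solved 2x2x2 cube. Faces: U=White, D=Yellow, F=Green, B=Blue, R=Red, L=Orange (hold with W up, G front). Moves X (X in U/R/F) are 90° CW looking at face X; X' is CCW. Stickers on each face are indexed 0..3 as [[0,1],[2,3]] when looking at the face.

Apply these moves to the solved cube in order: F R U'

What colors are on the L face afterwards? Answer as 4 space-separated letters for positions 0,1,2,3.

Answer: O B O Y

Derivation:
After move 1 (F): F=GGGG U=WWOO R=WRWR D=RRYY L=OYOY
After move 2 (R): R=WWRR U=WGOG F=GRGY D=RBYB B=OBWB
After move 3 (U'): U=GGWO F=OYGY R=GRRR B=WWWB L=OBOY
Query: L face = OBOY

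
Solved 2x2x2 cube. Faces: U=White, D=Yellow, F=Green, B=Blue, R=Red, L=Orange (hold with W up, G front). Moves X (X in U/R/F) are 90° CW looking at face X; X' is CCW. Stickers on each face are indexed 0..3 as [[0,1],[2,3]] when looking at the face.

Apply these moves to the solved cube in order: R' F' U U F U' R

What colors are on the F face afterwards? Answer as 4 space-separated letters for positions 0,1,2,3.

After move 1 (R'): R=RRRR U=WBWB F=GWGW D=YGYG B=YBYB
After move 2 (F'): F=WWGG U=WBRR R=GRYR D=OOYG L=OBOW
After move 3 (U): U=RWRB F=GRGG R=YBYR B=OBYB L=WWOW
After move 4 (U): U=RRBW F=YBGG R=OBYR B=WWYB L=GROW
After move 5 (F): F=GYGB U=RRWR R=BBWR D=YOYG L=GOOO
After move 6 (U'): U=RRRW F=GOGB R=GYWR B=BBYB L=WWOO
After move 7 (R): R=WGRY U=RORB F=GOGG D=YYYB B=WBRB
Query: F face = GOGG

Answer: G O G G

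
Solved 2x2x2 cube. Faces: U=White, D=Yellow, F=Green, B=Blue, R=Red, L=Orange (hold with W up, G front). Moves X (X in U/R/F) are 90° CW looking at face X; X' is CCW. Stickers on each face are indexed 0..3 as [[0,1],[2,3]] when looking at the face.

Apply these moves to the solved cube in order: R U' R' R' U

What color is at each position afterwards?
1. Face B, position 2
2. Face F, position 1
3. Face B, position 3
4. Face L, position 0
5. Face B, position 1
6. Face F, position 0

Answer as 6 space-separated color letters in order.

After move 1 (R): R=RRRR U=WGWG F=GYGY D=YBYB B=WBWB
After move 2 (U'): U=GGWW F=OOGY R=GYRR B=RRWB L=WBOO
After move 3 (R'): R=YRGR U=GWWR F=OGGW D=YOYY B=BRBB
After move 4 (R'): R=RRYG U=GBWB F=OWGR D=YGYW B=YROB
After move 5 (U): U=WGBB F=RRGR R=YRYG B=WBOB L=OWOO
Query 1: B[2] = O
Query 2: F[1] = R
Query 3: B[3] = B
Query 4: L[0] = O
Query 5: B[1] = B
Query 6: F[0] = R

Answer: O R B O B R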